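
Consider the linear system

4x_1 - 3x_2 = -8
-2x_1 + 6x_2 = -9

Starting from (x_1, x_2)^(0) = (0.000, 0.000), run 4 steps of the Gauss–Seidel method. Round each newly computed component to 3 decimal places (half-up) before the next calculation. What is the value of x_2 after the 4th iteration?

Iteration 1:
  x_1 = (-8 - (-3)·0.000) / (4) = -2.000
  x_2 = (-9 - (-2)·-2.000) / (6) = -2.167
Iteration 2:
  x_1 = (-8 - (-3)·-2.167) / (4) = -3.625
  x_2 = (-9 - (-2)·-3.625) / (6) = -2.708
Iteration 3:
  x_1 = (-8 - (-3)·-2.708) / (4) = -4.031
  x_2 = (-9 - (-2)·-4.031) / (6) = -2.844
Iteration 4:
  x_1 = (-8 - (-3)·-2.844) / (4) = -4.133
  x_2 = (-9 - (-2)·-4.133) / (6) = -2.878

-2.878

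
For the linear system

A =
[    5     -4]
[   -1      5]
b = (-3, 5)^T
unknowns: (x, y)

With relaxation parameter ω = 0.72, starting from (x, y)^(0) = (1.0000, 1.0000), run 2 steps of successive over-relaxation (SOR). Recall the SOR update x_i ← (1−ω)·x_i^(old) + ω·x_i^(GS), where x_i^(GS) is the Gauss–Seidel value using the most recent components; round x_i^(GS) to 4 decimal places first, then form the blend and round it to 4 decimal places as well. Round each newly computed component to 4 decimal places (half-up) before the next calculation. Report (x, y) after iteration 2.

(0.2979, 1.0600)

Iteration 1:
  x: GS value = (-3 - (-4)·1.0000) / (5) = 0.2000;  x ← (1−ω)·1.0000 + ω·0.2000 = 0.4240
  y: GS value = (5 - (-1)·0.4240) / (5) = 1.0848;  y ← (1−ω)·1.0000 + ω·1.0848 = 1.0611
Iteration 2:
  x: GS value = (-3 - (-4)·1.0611) / (5) = 0.2489;  x ← (1−ω)·0.4240 + ω·0.2489 = 0.2979
  y: GS value = (5 - (-1)·0.2979) / (5) = 1.0596;  y ← (1−ω)·1.0611 + ω·1.0596 = 1.0600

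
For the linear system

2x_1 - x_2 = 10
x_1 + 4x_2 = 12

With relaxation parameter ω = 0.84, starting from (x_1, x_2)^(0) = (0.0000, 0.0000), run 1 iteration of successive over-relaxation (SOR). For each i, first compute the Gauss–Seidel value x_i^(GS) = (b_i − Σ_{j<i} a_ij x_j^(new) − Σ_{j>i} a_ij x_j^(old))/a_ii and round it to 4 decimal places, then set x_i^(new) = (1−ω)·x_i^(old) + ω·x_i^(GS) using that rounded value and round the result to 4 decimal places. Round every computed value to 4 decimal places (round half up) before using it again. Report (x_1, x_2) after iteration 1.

(4.2000, 1.6380)

Iteration 1:
  x_1: GS value = (10 - (-1)·0.0000) / (2) = 5.0000;  x_1 ← (1−ω)·0.0000 + ω·5.0000 = 4.2000
  x_2: GS value = (12 - (1)·4.2000) / (4) = 1.9500;  x_2 ← (1−ω)·0.0000 + ω·1.9500 = 1.6380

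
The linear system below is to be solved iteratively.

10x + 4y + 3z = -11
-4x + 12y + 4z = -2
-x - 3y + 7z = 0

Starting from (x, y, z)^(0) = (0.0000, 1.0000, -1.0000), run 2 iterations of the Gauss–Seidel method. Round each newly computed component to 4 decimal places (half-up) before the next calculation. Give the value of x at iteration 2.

Iteration 1:
  x = (-11 - (4)·1.0000 - (3)·-1.0000) / (10) = -1.2000
  y = (-2 - (-4)·-1.2000 - (4)·-1.0000) / (12) = -0.2333
  z = (0 - (-1)·-1.2000 - (-3)·-0.2333) / (7) = -0.2714
Iteration 2:
  x = (-11 - (4)·-0.2333 - (3)·-0.2714) / (10) = -0.9253
  y = (-2 - (-4)·-0.9253 - (4)·-0.2714) / (12) = -0.3846
  z = (0 - (-1)·-0.9253 - (-3)·-0.3846) / (7) = -0.2970

-0.9253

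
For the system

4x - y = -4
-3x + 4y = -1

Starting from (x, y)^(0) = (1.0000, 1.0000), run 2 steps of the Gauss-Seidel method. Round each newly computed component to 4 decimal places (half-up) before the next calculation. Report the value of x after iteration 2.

-1.2031

Iteration 1:
  x = (-4 - (-1)·1.0000) / (4) = -0.7500
  y = (-1 - (-3)·-0.7500) / (4) = -0.8125
Iteration 2:
  x = (-4 - (-1)·-0.8125) / (4) = -1.2031
  y = (-1 - (-3)·-1.2031) / (4) = -1.1523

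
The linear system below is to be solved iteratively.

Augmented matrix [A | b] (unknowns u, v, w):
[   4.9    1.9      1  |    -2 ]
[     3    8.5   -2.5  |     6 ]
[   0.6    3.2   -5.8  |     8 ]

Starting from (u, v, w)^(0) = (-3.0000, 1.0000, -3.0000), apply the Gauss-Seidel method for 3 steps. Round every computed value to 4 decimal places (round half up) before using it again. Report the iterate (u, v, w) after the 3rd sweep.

(-0.2754, 0.4441, -1.1628)

Iteration 1:
  u = (-2 - (1.9)·1.0000 - (1)·-3.0000) / (4.9) = -0.1837
  v = (6 - (3)·-0.1837 - (-2.5)·-3.0000) / (8.5) = -0.1116
  w = (8 - (0.6)·-0.1837 - (3.2)·-0.1116) / (-5.8) = -1.4599
Iteration 2:
  u = (-2 - (1.9)·-0.1116 - (1)·-1.4599) / (4.9) = -0.0670
  v = (6 - (3)·-0.0670 - (-2.5)·-1.4599) / (8.5) = 0.3001
  w = (8 - (0.6)·-0.0670 - (3.2)·0.3001) / (-5.8) = -1.2207
Iteration 3:
  u = (-2 - (1.9)·0.3001 - (1)·-1.2207) / (4.9) = -0.2754
  v = (6 - (3)·-0.2754 - (-2.5)·-1.2207) / (8.5) = 0.4441
  w = (8 - (0.6)·-0.2754 - (3.2)·0.4441) / (-5.8) = -1.1628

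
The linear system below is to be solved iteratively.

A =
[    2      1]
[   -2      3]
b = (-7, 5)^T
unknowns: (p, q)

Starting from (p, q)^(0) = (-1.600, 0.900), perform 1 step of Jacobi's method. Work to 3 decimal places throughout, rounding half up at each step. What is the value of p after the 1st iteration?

-3.950

Iteration 1:
  p = (-7 - (1)·0.900) / (2) = -3.950
  q = (5 - (-2)·-1.600) / (3) = 0.600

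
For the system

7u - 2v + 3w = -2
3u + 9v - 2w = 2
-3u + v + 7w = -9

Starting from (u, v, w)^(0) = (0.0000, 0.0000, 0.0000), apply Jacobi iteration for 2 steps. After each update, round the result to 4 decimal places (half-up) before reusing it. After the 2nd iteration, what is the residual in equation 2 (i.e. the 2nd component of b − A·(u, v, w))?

Iteration 1:
  u = (-2 - (-2)·0.0000 - (3)·0.0000) / (7) = -0.2857
  v = (2 - (3)·0.0000 - (-2)·0.0000) / (9) = 0.2222
  w = (-9 - (-3)·0.0000 - (1)·0.0000) / (7) = -1.2857
Iteration 2:
  u = (-2 - (-2)·0.2222 - (3)·-1.2857) / (7) = 0.3288
  v = (2 - (3)·-0.2857 - (-2)·-1.2857) / (9) = 0.0317
  w = (-9 - (-3)·-0.2857 - (1)·0.2222) / (7) = -1.4399
Residual b − A·x = (0.0815, -2.1515, 2.0340)

-2.1515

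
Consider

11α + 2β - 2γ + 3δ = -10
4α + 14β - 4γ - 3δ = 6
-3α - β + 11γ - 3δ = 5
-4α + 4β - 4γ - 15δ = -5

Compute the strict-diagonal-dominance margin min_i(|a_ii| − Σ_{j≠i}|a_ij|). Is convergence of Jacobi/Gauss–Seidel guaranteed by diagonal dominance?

3

row 1: |11| − (2+2+3) = 4
row 2: |14| − (4+4+3) = 3
row 3: |11| − (3+1+3) = 4
row 4: |-15| − (4+4+4) = 3
minimum over rows = 3 → strictly diagonally dominant (convergence guaranteed)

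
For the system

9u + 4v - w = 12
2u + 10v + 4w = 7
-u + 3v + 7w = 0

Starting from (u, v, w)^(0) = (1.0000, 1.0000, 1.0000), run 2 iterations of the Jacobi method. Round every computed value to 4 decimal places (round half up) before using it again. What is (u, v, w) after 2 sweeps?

(1.2571, 0.6143, 0.1000)

Iteration 1:
  u = (12 - (4)·1.0000 - (-1)·1.0000) / (9) = 1.0000
  v = (7 - (2)·1.0000 - (4)·1.0000) / (10) = 0.1000
  w = (0 - (-1)·1.0000 - (3)·1.0000) / (7) = -0.2857
Iteration 2:
  u = (12 - (4)·0.1000 - (-1)·-0.2857) / (9) = 1.2571
  v = (7 - (2)·1.0000 - (4)·-0.2857) / (10) = 0.6143
  w = (0 - (-1)·1.0000 - (3)·0.1000) / (7) = 0.1000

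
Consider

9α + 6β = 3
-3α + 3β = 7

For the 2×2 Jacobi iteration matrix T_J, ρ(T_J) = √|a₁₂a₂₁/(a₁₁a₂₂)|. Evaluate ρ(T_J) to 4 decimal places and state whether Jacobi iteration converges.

a₁₂a₂₁/(a₁₁a₂₂) = (6)·(-3) / ((9)·(3)) = -0.666667
ρ = √|-0.666667| = √0.666667 = 0.8165
ρ < 1, so Jacobi converges

0.8165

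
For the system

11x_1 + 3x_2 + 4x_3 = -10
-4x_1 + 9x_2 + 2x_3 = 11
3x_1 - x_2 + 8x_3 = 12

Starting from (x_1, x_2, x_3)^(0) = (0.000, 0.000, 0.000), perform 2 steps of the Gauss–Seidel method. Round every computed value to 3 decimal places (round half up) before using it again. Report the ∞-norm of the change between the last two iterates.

Iteration 1:
  x_1 = (-10 - (3)·0.000 - (4)·0.000) / (11) = -0.909
  x_2 = (11 - (-4)·-0.909 - (2)·0.000) / (9) = 0.818
  x_3 = (12 - (3)·-0.909 - (-1)·0.818) / (8) = 1.943
Iteration 2:
  x_1 = (-10 - (3)·0.818 - (4)·1.943) / (11) = -1.839
  x_2 = (11 - (-4)·-1.839 - (2)·1.943) / (9) = -0.027
  x_3 = (12 - (3)·-1.839 - (-1)·-0.027) / (8) = 2.186
Change: (-0.930, -0.845, 0.243) → max |·| = 0.930

0.930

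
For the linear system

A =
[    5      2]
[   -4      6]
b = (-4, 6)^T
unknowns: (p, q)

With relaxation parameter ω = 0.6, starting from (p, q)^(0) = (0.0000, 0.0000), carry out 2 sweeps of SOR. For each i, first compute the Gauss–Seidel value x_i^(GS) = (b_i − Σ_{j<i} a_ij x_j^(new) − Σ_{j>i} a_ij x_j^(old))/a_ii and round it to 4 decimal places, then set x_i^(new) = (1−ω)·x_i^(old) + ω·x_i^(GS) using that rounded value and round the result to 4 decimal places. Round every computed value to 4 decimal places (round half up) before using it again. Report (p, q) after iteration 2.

(-0.7699, 0.4552)

Iteration 1:
  p: GS value = (-4 - (2)·0.0000) / (5) = -0.8000;  p ← (1−ω)·0.0000 + ω·-0.8000 = -0.4800
  q: GS value = (6 - (-4)·-0.4800) / (6) = 0.6800;  q ← (1−ω)·0.0000 + ω·0.6800 = 0.4080
Iteration 2:
  p: GS value = (-4 - (2)·0.4080) / (5) = -0.9632;  p ← (1−ω)·-0.4800 + ω·-0.9632 = -0.7699
  q: GS value = (6 - (-4)·-0.7699) / (6) = 0.4867;  q ← (1−ω)·0.4080 + ω·0.4867 = 0.4552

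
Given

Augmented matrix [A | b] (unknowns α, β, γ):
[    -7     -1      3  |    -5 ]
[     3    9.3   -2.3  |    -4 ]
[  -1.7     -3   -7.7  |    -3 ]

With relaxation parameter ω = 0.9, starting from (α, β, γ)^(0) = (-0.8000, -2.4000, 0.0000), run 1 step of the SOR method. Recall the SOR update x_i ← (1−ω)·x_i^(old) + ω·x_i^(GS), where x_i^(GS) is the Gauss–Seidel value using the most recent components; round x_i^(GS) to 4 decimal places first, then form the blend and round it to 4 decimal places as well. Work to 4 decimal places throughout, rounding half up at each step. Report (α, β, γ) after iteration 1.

Iteration 1:
  α: GS value = (-5 - (-1)·-2.4000 - (3)·0.0000) / (-7) = 1.0571;  α ← (1−ω)·-0.8000 + ω·1.0571 = 0.8714
  β: GS value = (-4 - (3)·0.8714 - (-2.3)·0.0000) / (9.3) = -0.7112;  β ← (1−ω)·-2.4000 + ω·-0.7112 = -0.8801
  γ: GS value = (-3 - (-1.7)·0.8714 - (-3)·-0.8801) / (-7.7) = 0.5401;  γ ← (1−ω)·0.0000 + ω·0.5401 = 0.4861

(0.8714, -0.8801, 0.4861)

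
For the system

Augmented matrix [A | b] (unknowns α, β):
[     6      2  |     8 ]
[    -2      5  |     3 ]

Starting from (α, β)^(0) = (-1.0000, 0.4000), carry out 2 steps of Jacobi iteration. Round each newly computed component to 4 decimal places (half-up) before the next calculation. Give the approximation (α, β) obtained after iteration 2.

Iteration 1:
  α = (8 - (2)·0.4000) / (6) = 1.2000
  β = (3 - (-2)·-1.0000) / (5) = 0.2000
Iteration 2:
  α = (8 - (2)·0.2000) / (6) = 1.2667
  β = (3 - (-2)·1.2000) / (5) = 1.0800

(1.2667, 1.0800)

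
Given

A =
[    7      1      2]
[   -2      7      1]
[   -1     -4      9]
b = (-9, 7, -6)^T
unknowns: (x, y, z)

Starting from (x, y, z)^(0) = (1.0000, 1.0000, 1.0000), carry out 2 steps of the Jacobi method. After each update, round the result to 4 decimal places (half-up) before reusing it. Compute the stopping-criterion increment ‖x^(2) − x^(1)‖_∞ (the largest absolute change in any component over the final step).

Iteration 1:
  x = (-9 - (1)·1.0000 - (2)·1.0000) / (7) = -1.7143
  y = (7 - (-2)·1.0000 - (1)·1.0000) / (7) = 1.1429
  z = (-6 - (-1)·1.0000 - (-4)·1.0000) / (9) = -0.1111
Iteration 2:
  x = (-9 - (1)·1.1429 - (2)·-0.1111) / (7) = -1.4172
  y = (7 - (-2)·-1.7143 - (1)·-0.1111) / (7) = 0.5261
  z = (-6 - (-1)·-1.7143 - (-4)·1.1429) / (9) = -0.3492
Change: (0.2971, -0.6168, -0.2381) → max |·| = 0.6168

0.6168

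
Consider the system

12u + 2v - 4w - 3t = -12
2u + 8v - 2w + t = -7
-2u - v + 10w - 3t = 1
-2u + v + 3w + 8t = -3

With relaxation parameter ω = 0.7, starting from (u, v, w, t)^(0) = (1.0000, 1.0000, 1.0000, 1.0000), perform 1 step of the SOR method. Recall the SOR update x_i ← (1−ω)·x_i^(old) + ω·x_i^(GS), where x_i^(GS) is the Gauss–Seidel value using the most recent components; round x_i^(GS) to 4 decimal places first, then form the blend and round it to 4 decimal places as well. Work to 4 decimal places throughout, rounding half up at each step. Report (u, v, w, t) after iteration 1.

(-0.1083, -0.2060, 0.5504, -0.1079)

Iteration 1:
  u: GS value = (-12 - (2)·1.0000 - (-4)·1.0000 - (-3)·1.0000) / (12) = -0.5833;  u ← (1−ω)·1.0000 + ω·-0.5833 = -0.1083
  v: GS value = (-7 - (2)·-0.1083 - (-2)·1.0000 - (1)·1.0000) / (8) = -0.7229;  v ← (1−ω)·1.0000 + ω·-0.7229 = -0.2060
  w: GS value = (1 - (-2)·-0.1083 - (-1)·-0.2060 - (-3)·1.0000) / (10) = 0.3577;  w ← (1−ω)·1.0000 + ω·0.3577 = 0.5504
  t: GS value = (-3 - (-2)·-0.1083 - (1)·-0.2060 - (3)·0.5504) / (8) = -0.5827;  t ← (1−ω)·1.0000 + ω·-0.5827 = -0.1079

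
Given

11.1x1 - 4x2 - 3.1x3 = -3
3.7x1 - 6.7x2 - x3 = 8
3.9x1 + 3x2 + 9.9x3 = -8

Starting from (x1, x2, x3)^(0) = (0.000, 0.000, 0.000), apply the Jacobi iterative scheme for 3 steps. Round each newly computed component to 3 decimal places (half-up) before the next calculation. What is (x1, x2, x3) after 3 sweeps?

Iteration 1:
  x1 = (-3 - (-4)·0.000 - (-3.1)·0.000) / (11.1) = -0.270
  x2 = (8 - (3.7)·0.000 - (-1)·0.000) / (-6.7) = -1.194
  x3 = (-8 - (3.9)·0.000 - (3)·0.000) / (9.9) = -0.808
Iteration 2:
  x1 = (-3 - (-4)·-1.194 - (-3.1)·-0.808) / (11.1) = -0.926
  x2 = (8 - (3.7)·-0.270 - (-1)·-0.808) / (-6.7) = -1.223
  x3 = (-8 - (3.9)·-0.270 - (3)·-1.194) / (9.9) = -0.340
Iteration 3:
  x1 = (-3 - (-4)·-1.223 - (-3.1)·-0.340) / (11.1) = -0.806
  x2 = (8 - (3.7)·-0.926 - (-1)·-0.340) / (-6.7) = -1.655
  x3 = (-8 - (3.9)·-0.926 - (3)·-1.223) / (9.9) = -0.073

(-0.806, -1.655, -0.073)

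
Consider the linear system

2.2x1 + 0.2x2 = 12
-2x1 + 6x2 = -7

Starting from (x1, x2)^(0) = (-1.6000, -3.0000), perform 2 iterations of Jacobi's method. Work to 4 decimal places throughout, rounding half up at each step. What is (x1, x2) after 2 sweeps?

Iteration 1:
  x1 = (12 - (0.2)·-3.0000) / (2.2) = 5.7273
  x2 = (-7 - (-2)·-1.6000) / (6) = -1.7000
Iteration 2:
  x1 = (12 - (0.2)·-1.7000) / (2.2) = 5.6091
  x2 = (-7 - (-2)·5.7273) / (6) = 0.7424

(5.6091, 0.7424)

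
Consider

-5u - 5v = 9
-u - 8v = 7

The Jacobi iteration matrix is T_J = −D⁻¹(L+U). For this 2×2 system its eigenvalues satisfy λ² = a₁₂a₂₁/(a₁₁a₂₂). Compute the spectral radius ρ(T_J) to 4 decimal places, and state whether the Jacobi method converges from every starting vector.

0.3536

a₁₂a₂₁/(a₁₁a₂₂) = (-5)·(-1) / ((-5)·(-8)) = 0.125000
ρ = √|0.125000| = √0.125000 = 0.3536
ρ < 1, so Jacobi converges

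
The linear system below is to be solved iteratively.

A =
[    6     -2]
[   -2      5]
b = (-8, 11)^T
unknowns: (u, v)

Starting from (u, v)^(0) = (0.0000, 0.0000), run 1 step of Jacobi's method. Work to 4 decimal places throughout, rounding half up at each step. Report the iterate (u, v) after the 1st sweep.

Iteration 1:
  u = (-8 - (-2)·0.0000) / (6) = -1.3333
  v = (11 - (-2)·0.0000) / (5) = 2.2000

(-1.3333, 2.2000)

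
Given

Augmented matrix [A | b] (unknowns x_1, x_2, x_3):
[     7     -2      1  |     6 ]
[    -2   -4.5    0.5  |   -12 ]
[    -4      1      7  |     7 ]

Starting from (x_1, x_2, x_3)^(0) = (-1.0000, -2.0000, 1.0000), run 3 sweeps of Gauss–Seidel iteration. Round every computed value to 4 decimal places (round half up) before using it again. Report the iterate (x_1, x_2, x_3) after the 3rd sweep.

(1.2204, 2.3000, 1.3688)

Iteration 1:
  x_1 = (6 - (-2)·-2.0000 - (1)·1.0000) / (7) = 0.1429
  x_2 = (-12 - (-2)·0.1429 - (0.5)·1.0000) / (-4.5) = 2.7143
  x_3 = (7 - (-4)·0.1429 - (1)·2.7143) / (7) = 0.6939
Iteration 2:
  x_1 = (6 - (-2)·2.7143 - (1)·0.6939) / (7) = 1.5335
  x_2 = (-12 - (-2)·1.5335 - (0.5)·0.6939) / (-4.5) = 2.0622
  x_3 = (7 - (-4)·1.5335 - (1)·2.0622) / (7) = 1.5817
Iteration 3:
  x_1 = (6 - (-2)·2.0622 - (1)·1.5817) / (7) = 1.2204
  x_2 = (-12 - (-2)·1.2204 - (0.5)·1.5817) / (-4.5) = 2.3000
  x_3 = (7 - (-4)·1.2204 - (1)·2.3000) / (7) = 1.3688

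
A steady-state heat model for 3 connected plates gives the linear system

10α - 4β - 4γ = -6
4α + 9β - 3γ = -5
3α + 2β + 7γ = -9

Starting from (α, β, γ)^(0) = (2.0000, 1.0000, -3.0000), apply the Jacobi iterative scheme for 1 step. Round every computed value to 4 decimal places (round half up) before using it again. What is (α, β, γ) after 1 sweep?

Iteration 1:
  α = (-6 - (-4)·1.0000 - (-4)·-3.0000) / (10) = -1.4000
  β = (-5 - (4)·2.0000 - (-3)·-3.0000) / (9) = -2.4444
  γ = (-9 - (3)·2.0000 - (2)·1.0000) / (7) = -2.4286

(-1.4000, -2.4444, -2.4286)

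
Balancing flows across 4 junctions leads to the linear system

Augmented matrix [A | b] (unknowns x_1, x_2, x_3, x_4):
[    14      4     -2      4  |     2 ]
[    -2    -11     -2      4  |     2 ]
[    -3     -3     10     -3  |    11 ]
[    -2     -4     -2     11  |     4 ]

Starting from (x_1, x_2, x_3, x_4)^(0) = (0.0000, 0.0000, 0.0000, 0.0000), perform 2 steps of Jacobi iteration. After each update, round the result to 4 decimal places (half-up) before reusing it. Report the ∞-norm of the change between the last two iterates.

Iteration 1:
  x_1 = (2 - (4)·0.0000 - (-2)·0.0000 - (4)·0.0000) / (14) = 0.1429
  x_2 = (2 - (-2)·0.0000 - (-2)·0.0000 - (4)·0.0000) / (-11) = -0.1818
  x_3 = (11 - (-3)·0.0000 - (-3)·0.0000 - (-3)·0.0000) / (10) = 1.1000
  x_4 = (4 - (-2)·0.0000 - (-4)·0.0000 - (-2)·0.0000) / (11) = 0.3636
Iteration 2:
  x_1 = (2 - (4)·-0.1818 - (-2)·1.1000 - (4)·0.3636) / (14) = 0.2481
  x_2 = (2 - (-2)·0.1429 - (-2)·1.1000 - (4)·0.3636) / (-11) = -0.2756
  x_3 = (11 - (-3)·0.1429 - (-3)·-0.1818 - (-3)·0.3636) / (10) = 1.1974
  x_4 = (4 - (-2)·0.1429 - (-4)·-0.1818 - (-2)·1.1000) / (11) = 0.5235
Change: (0.1052, -0.0938, 0.0974, 0.1599) → max |·| = 0.1599

0.1599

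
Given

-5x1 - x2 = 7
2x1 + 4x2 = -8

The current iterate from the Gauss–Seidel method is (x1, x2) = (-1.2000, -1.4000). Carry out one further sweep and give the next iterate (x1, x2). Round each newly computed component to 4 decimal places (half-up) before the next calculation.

One sweep:
  x1 = (7 - (-1)·-1.4000) / (-5) = -1.1200
  x2 = (-8 - (2)·-1.1200) / (4) = -1.4400

(-1.1200, -1.4400)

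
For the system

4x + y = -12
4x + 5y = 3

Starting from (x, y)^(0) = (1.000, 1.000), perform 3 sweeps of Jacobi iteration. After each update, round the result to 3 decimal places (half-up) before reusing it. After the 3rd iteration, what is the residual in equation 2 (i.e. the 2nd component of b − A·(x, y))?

Iteration 1:
  x = (-12 - (1)·1.000) / (4) = -3.250
  y = (3 - (4)·1.000) / (5) = -0.200
Iteration 2:
  x = (-12 - (1)·-0.200) / (4) = -2.950
  y = (3 - (4)·-3.250) / (5) = 3.200
Iteration 3:
  x = (-12 - (1)·3.200) / (4) = -3.800
  y = (3 - (4)·-2.950) / (5) = 2.960
Residual b − A·x = (0.240, 3.400)

3.400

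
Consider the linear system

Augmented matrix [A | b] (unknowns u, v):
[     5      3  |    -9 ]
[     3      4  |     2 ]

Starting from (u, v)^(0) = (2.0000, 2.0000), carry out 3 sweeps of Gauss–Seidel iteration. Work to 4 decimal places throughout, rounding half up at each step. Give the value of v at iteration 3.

3.2394

Iteration 1:
  u = (-9 - (3)·2.0000) / (5) = -3.0000
  v = (2 - (3)·-3.0000) / (4) = 2.7500
Iteration 2:
  u = (-9 - (3)·2.7500) / (5) = -3.4500
  v = (2 - (3)·-3.4500) / (4) = 3.0875
Iteration 3:
  u = (-9 - (3)·3.0875) / (5) = -3.6525
  v = (2 - (3)·-3.6525) / (4) = 3.2394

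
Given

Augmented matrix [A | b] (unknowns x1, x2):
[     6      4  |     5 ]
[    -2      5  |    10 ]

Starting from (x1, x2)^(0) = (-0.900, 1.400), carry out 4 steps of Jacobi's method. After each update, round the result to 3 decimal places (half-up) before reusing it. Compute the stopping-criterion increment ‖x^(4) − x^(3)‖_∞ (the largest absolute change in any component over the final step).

Iteration 1:
  x1 = (5 - (4)·1.400) / (6) = -0.100
  x2 = (10 - (-2)·-0.900) / (5) = 1.640
Iteration 2:
  x1 = (5 - (4)·1.640) / (6) = -0.260
  x2 = (10 - (-2)·-0.100) / (5) = 1.960
Iteration 3:
  x1 = (5 - (4)·1.960) / (6) = -0.473
  x2 = (10 - (-2)·-0.260) / (5) = 1.896
Iteration 4:
  x1 = (5 - (4)·1.896) / (6) = -0.431
  x2 = (10 - (-2)·-0.473) / (5) = 1.811
Change: (0.042, -0.085) → max |·| = 0.085

0.085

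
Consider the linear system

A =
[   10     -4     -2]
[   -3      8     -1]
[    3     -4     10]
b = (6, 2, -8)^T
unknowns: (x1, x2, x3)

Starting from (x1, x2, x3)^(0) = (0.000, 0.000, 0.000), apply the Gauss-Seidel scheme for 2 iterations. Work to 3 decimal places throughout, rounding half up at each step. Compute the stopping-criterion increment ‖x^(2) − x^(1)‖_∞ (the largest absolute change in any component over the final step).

Iteration 1:
  x1 = (6 - (-4)·0.000 - (-2)·0.000) / (10) = 0.600
  x2 = (2 - (-3)·0.600 - (-1)·0.000) / (8) = 0.475
  x3 = (-8 - (3)·0.600 - (-4)·0.475) / (10) = -0.790
Iteration 2:
  x1 = (6 - (-4)·0.475 - (-2)·-0.790) / (10) = 0.632
  x2 = (2 - (-3)·0.632 - (-1)·-0.790) / (8) = 0.388
  x3 = (-8 - (3)·0.632 - (-4)·0.388) / (10) = -0.834
Change: (0.032, -0.087, -0.044) → max |·| = 0.087

0.087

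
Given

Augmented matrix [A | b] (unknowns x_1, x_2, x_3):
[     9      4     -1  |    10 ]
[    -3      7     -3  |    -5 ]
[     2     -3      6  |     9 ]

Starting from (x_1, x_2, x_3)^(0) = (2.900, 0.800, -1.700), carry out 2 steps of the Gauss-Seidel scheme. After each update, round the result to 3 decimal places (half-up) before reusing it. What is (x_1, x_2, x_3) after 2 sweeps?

(1.723, 0.329, 1.090)

Iteration 1:
  x_1 = (10 - (4)·0.800 - (-1)·-1.700) / (9) = 0.567
  x_2 = (-5 - (-3)·0.567 - (-3)·-1.700) / (7) = -1.200
  x_3 = (9 - (2)·0.567 - (-3)·-1.200) / (6) = 0.711
Iteration 2:
  x_1 = (10 - (4)·-1.200 - (-1)·0.711) / (9) = 1.723
  x_2 = (-5 - (-3)·1.723 - (-3)·0.711) / (7) = 0.329
  x_3 = (9 - (2)·1.723 - (-3)·0.329) / (6) = 1.090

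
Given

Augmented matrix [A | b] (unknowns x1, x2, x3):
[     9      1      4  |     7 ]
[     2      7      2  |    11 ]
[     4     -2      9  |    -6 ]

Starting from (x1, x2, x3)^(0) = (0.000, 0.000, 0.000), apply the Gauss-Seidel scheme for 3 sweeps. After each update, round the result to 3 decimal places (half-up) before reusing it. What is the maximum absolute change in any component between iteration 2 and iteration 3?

0.011

Iteration 1:
  x1 = (7 - (1)·0.000 - (4)·0.000) / (9) = 0.778
  x2 = (11 - (2)·0.778 - (2)·0.000) / (7) = 1.349
  x3 = (-6 - (4)·0.778 - (-2)·1.349) / (9) = -0.713
Iteration 2:
  x1 = (7 - (1)·1.349 - (4)·-0.713) / (9) = 0.945
  x2 = (11 - (2)·0.945 - (2)·-0.713) / (7) = 1.505
  x3 = (-6 - (4)·0.945 - (-2)·1.505) / (9) = -0.752
Iteration 3:
  x1 = (7 - (1)·1.505 - (4)·-0.752) / (9) = 0.945
  x2 = (11 - (2)·0.945 - (2)·-0.752) / (7) = 1.516
  x3 = (-6 - (4)·0.945 - (-2)·1.516) / (9) = -0.750
Change: (0.000, 0.011, 0.002) → max |·| = 0.011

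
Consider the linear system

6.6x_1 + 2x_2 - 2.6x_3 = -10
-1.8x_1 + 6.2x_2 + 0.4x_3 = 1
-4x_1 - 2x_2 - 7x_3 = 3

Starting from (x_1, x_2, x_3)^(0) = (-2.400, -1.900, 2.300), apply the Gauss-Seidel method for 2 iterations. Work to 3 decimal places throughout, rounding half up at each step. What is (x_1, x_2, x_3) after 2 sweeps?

Iteration 1:
  x_1 = (-10 - (2)·-1.900 - (-2.6)·2.300) / (6.6) = -0.033
  x_2 = (1 - (-1.8)·-0.033 - (0.4)·2.300) / (6.2) = 0.003
  x_3 = (3 - (-4)·-0.033 - (-2)·0.003) / (-7) = -0.411
Iteration 2:
  x_1 = (-10 - (2)·0.003 - (-2.6)·-0.411) / (6.6) = -1.678
  x_2 = (1 - (-1.8)·-1.678 - (0.4)·-0.411) / (6.2) = -0.299
  x_3 = (3 - (-4)·-1.678 - (-2)·-0.299) / (-7) = 0.616

(-1.678, -0.299, 0.616)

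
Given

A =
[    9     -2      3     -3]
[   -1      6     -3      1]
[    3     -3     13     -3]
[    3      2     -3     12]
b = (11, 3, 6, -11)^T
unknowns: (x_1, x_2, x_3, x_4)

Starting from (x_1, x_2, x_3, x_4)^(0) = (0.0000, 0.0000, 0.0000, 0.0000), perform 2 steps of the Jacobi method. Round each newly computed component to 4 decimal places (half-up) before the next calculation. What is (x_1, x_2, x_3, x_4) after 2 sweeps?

Iteration 1:
  x_1 = (11 - (-2)·0.0000 - (3)·0.0000 - (-3)·0.0000) / (9) = 1.2222
  x_2 = (3 - (-1)·0.0000 - (-3)·0.0000 - (1)·0.0000) / (6) = 0.5000
  x_3 = (6 - (3)·0.0000 - (-3)·0.0000 - (-3)·0.0000) / (13) = 0.4615
  x_4 = (-11 - (3)·0.0000 - (2)·0.0000 - (-3)·0.0000) / (12) = -0.9167
Iteration 2:
  x_1 = (11 - (-2)·0.5000 - (3)·0.4615 - (-3)·-0.9167) / (9) = 0.8739
  x_2 = (3 - (-1)·1.2222 - (-3)·0.4615 - (1)·-0.9167) / (6) = 1.0872
  x_3 = (6 - (3)·1.2222 - (-3)·0.5000 - (-3)·-0.9167) / (13) = 0.0833
  x_4 = (-11 - (3)·1.2222 - (2)·0.5000 - (-3)·0.4615) / (12) = -1.1902

(0.8739, 1.0872, 0.0833, -1.1902)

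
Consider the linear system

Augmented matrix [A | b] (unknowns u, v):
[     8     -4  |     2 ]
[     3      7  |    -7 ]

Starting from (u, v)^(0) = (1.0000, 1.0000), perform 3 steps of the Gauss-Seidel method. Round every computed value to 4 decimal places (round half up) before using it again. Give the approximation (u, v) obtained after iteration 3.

(-0.1620, -0.9306)

Iteration 1:
  u = (2 - (-4)·1.0000) / (8) = 0.7500
  v = (-7 - (3)·0.7500) / (7) = -1.3214
Iteration 2:
  u = (2 - (-4)·-1.3214) / (8) = -0.4107
  v = (-7 - (3)·-0.4107) / (7) = -0.8240
Iteration 3:
  u = (2 - (-4)·-0.8240) / (8) = -0.1620
  v = (-7 - (3)·-0.1620) / (7) = -0.9306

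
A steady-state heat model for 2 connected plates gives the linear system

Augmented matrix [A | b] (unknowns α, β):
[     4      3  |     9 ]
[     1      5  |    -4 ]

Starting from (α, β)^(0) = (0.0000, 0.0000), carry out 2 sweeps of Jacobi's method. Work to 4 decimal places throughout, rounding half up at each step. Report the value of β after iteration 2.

Iteration 1:
  α = (9 - (3)·0.0000) / (4) = 2.2500
  β = (-4 - (1)·0.0000) / (5) = -0.8000
Iteration 2:
  α = (9 - (3)·-0.8000) / (4) = 2.8500
  β = (-4 - (1)·2.2500) / (5) = -1.2500

-1.2500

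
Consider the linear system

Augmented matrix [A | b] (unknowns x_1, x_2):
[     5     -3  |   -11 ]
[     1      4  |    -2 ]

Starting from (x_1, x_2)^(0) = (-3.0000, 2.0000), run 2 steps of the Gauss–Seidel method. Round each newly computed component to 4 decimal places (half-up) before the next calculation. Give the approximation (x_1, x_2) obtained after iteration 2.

(-2.3500, 0.0875)

Iteration 1:
  x_1 = (-11 - (-3)·2.0000) / (5) = -1.0000
  x_2 = (-2 - (1)·-1.0000) / (4) = -0.2500
Iteration 2:
  x_1 = (-11 - (-3)·-0.2500) / (5) = -2.3500
  x_2 = (-2 - (1)·-2.3500) / (4) = 0.0875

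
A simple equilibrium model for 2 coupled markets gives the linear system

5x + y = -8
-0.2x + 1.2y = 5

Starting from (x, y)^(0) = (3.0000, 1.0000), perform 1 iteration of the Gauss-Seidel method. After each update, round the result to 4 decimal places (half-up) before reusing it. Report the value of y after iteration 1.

Iteration 1:
  x = (-8 - (1)·1.0000) / (5) = -1.8000
  y = (5 - (-0.2)·-1.8000) / (1.2) = 3.8667

3.8667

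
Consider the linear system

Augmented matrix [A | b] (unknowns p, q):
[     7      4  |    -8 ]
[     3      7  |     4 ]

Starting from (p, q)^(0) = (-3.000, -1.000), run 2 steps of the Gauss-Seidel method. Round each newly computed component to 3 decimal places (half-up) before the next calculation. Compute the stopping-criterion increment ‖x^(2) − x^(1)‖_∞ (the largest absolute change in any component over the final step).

1.038

Iteration 1:
  p = (-8 - (4)·-1.000) / (7) = -0.571
  q = (4 - (3)·-0.571) / (7) = 0.816
Iteration 2:
  p = (-8 - (4)·0.816) / (7) = -1.609
  q = (4 - (3)·-1.609) / (7) = 1.261
Change: (-1.038, 0.445) → max |·| = 1.038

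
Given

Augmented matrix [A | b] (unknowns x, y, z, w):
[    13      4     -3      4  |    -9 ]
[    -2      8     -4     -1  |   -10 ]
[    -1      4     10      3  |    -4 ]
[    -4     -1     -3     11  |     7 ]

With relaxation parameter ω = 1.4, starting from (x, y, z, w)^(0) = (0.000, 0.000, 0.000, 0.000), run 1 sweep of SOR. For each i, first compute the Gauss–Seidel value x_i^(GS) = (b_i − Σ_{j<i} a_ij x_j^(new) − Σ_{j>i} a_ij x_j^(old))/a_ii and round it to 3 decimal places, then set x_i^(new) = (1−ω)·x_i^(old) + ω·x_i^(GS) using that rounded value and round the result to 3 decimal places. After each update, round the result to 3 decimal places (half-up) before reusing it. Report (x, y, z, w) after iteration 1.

(-0.969, -2.089, 0.475, 0.314)

Iteration 1:
  x: GS value = (-9 - (4)·0.000 - (-3)·0.000 - (4)·0.000) / (13) = -0.692;  x ← (1−ω)·0.000 + ω·-0.692 = -0.969
  y: GS value = (-10 - (-2)·-0.969 - (-4)·0.000 - (-1)·0.000) / (8) = -1.492;  y ← (1−ω)·0.000 + ω·-1.492 = -2.089
  z: GS value = (-4 - (-1)·-0.969 - (4)·-2.089 - (3)·0.000) / (10) = 0.339;  z ← (1−ω)·0.000 + ω·0.339 = 0.475
  w: GS value = (7 - (-4)·-0.969 - (-1)·-2.089 - (-3)·0.475) / (11) = 0.224;  w ← (1−ω)·0.000 + ω·0.224 = 0.314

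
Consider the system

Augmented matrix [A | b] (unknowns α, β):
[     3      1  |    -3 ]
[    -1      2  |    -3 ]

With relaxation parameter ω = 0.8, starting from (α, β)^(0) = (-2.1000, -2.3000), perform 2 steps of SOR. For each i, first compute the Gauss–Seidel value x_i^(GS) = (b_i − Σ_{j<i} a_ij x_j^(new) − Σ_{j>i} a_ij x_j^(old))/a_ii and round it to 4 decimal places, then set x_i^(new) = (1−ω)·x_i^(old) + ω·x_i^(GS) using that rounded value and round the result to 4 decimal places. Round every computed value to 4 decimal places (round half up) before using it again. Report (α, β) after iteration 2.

(-0.4140, -1.7461)

Iteration 1:
  α: GS value = (-3 - (1)·-2.3000) / (3) = -0.2333;  α ← (1−ω)·-2.1000 + ω·-0.2333 = -0.6066
  β: GS value = (-3 - (-1)·-0.6066) / (2) = -1.8033;  β ← (1−ω)·-2.3000 + ω·-1.8033 = -1.9026
Iteration 2:
  α: GS value = (-3 - (1)·-1.9026) / (3) = -0.3658;  α ← (1−ω)·-0.6066 + ω·-0.3658 = -0.4140
  β: GS value = (-3 - (-1)·-0.4140) / (2) = -1.7070;  β ← (1−ω)·-1.9026 + ω·-1.7070 = -1.7461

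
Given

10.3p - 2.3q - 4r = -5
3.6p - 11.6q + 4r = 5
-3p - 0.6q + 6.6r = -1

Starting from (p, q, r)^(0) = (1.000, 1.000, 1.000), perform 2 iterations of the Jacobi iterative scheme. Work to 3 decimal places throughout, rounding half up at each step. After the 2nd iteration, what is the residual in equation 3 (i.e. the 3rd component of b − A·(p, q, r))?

Iteration 1:
  p = (-5 - (-2.3)·1.000 - (-4)·1.000) / (10.3) = 0.126
  q = (5 - (3.6)·1.000 - (4)·1.000) / (-11.6) = 0.224
  r = (-1 - (-3)·1.000 - (-0.6)·1.000) / (6.6) = 0.394
Iteration 2:
  p = (-5 - (-2.3)·0.224 - (-4)·0.394) / (10.3) = -0.282
  q = (5 - (3.6)·0.126 - (4)·0.394) / (-11.6) = -0.256
  r = (-1 - (-3)·0.126 - (-0.6)·0.224) / (6.6) = -0.074
Residual b − A·x = (-2.980, 3.342, -1.511)

-1.511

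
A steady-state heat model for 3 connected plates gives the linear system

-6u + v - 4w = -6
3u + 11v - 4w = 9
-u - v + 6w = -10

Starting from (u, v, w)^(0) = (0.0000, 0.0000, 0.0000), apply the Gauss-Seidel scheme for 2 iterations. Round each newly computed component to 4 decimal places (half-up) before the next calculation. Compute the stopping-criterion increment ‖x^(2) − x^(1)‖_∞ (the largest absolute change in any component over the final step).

1.0303

Iteration 1:
  u = (-6 - (1)·0.0000 - (-4)·0.0000) / (-6) = 1.0000
  v = (9 - (3)·1.0000 - (-4)·0.0000) / (11) = 0.5455
  w = (-10 - (-1)·1.0000 - (-1)·0.5455) / (6) = -1.4091
Iteration 2:
  u = (-6 - (1)·0.5455 - (-4)·-1.4091) / (-6) = 2.0303
  v = (9 - (3)·2.0303 - (-4)·-1.4091) / (11) = -0.2479
  w = (-10 - (-1)·2.0303 - (-1)·-0.2479) / (6) = -1.3696
Change: (1.0303, -0.7934, 0.0395) → max |·| = 1.0303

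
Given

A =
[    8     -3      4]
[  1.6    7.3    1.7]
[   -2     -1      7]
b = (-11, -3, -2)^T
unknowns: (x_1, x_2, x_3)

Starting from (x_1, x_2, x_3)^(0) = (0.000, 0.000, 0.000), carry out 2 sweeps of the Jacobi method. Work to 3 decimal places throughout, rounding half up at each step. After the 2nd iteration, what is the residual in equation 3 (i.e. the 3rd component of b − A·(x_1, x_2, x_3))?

0.344

Iteration 1:
  x_1 = (-11 - (-3)·0.000 - (4)·0.000) / (8) = -1.375
  x_2 = (-3 - (1.6)·0.000 - (1.7)·0.000) / (7.3) = -0.411
  x_3 = (-2 - (-2)·0.000 - (-1)·0.000) / (7) = -0.286
Iteration 2:
  x_1 = (-11 - (-3)·-0.411 - (4)·-0.286) / (8) = -1.386
  x_2 = (-3 - (1.6)·-1.375 - (1.7)·-0.286) / (7.3) = -0.043
  x_3 = (-2 - (-2)·-1.375 - (-1)·-0.411) / (7) = -0.737
Residual b − A·x = (2.907, 0.784, 0.344)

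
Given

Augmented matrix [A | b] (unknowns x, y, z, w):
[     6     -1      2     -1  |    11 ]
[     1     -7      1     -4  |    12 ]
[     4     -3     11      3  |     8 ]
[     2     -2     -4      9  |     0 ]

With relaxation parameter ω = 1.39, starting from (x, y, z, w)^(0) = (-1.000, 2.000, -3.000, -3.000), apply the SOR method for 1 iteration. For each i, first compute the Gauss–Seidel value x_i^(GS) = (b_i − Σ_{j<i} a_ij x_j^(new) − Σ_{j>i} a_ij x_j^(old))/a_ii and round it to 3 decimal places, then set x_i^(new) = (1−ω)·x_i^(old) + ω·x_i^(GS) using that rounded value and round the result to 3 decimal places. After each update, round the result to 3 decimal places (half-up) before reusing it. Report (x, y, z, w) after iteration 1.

Iteration 1:
  x: GS value = (11 - (-1)·2.000 - (2)·-3.000 - (-1)·-3.000) / (6) = 2.667;  x ← (1−ω)·-1.000 + ω·2.667 = 4.097
  y: GS value = (12 - (1)·4.097 - (1)·-3.000 - (-4)·-3.000) / (-7) = 0.157;  y ← (1−ω)·2.000 + ω·0.157 = -0.562
  z: GS value = (8 - (4)·4.097 - (-3)·-0.562 - (3)·-3.000) / (11) = -0.098;  z ← (1−ω)·-3.000 + ω·-0.098 = 1.034
  w: GS value = (0 - (2)·4.097 - (-2)·-0.562 - (-4)·1.034) / (9) = -0.576;  w ← (1−ω)·-3.000 + ω·-0.576 = 0.369

(4.097, -0.562, 1.034, 0.369)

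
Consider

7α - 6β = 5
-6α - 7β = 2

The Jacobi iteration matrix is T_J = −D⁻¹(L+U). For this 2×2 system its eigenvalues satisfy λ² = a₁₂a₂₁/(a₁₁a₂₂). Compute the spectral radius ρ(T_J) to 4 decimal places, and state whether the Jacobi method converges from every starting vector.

a₁₂a₂₁/(a₁₁a₂₂) = (-6)·(-6) / ((7)·(-7)) = -0.734694
ρ = √|-0.734694| = √0.734694 = 0.8571
ρ < 1, so Jacobi converges

0.8571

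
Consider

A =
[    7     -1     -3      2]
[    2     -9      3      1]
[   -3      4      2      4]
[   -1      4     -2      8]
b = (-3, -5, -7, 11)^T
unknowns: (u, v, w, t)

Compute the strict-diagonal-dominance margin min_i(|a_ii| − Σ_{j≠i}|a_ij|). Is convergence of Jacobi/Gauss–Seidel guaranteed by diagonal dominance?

-9

row 1: |7| − (1+3+2) = 1
row 2: |-9| − (2+3+1) = 3
row 3: |2| − (3+4+4) = -9
row 4: |8| − (1+4+2) = 1
minimum over rows = -9 → not strictly diagonally dominant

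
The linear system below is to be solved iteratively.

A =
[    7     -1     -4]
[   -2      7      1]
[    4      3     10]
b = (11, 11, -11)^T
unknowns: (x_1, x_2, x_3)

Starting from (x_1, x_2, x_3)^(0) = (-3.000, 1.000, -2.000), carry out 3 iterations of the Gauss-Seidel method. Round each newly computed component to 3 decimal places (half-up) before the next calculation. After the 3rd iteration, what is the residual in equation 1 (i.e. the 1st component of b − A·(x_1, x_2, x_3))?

Iteration 1:
  x_1 = (11 - (-1)·1.000 - (-4)·-2.000) / (7) = 0.571
  x_2 = (11 - (-2)·0.571 - (1)·-2.000) / (7) = 2.020
  x_3 = (-11 - (4)·0.571 - (3)·2.020) / (10) = -1.934
Iteration 2:
  x_1 = (11 - (-1)·2.020 - (-4)·-1.934) / (7) = 0.755
  x_2 = (11 - (-2)·0.755 - (1)·-1.934) / (7) = 2.063
  x_3 = (-11 - (4)·0.755 - (3)·2.063) / (10) = -2.021
Iteration 3:
  x_1 = (11 - (-1)·2.063 - (-4)·-2.021) / (7) = 0.711
  x_2 = (11 - (-2)·0.711 - (1)·-2.021) / (7) = 2.063
  x_3 = (-11 - (4)·0.711 - (3)·2.063) / (10) = -2.003
Residual b − A·x = (0.074, -0.016, -0.003)

0.074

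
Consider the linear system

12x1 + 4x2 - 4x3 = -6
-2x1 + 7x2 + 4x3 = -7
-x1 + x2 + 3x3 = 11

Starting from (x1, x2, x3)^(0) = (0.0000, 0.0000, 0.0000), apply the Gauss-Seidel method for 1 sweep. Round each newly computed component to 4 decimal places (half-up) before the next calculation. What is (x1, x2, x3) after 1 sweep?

Iteration 1:
  x1 = (-6 - (4)·0.0000 - (-4)·0.0000) / (12) = -0.5000
  x2 = (-7 - (-2)·-0.5000 - (4)·0.0000) / (7) = -1.1429
  x3 = (11 - (-1)·-0.5000 - (1)·-1.1429) / (3) = 3.8810

(-0.5000, -1.1429, 3.8810)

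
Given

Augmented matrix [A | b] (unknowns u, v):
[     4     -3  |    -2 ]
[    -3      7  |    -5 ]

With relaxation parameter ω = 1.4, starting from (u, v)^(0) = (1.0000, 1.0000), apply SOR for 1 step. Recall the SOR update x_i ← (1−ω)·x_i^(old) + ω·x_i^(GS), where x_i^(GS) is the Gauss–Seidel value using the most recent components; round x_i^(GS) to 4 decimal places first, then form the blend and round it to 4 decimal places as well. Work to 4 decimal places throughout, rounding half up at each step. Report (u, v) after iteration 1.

(-0.0500, -1.4300)

Iteration 1:
  u: GS value = (-2 - (-3)·1.0000) / (4) = 0.2500;  u ← (1−ω)·1.0000 + ω·0.2500 = -0.0500
  v: GS value = (-5 - (-3)·-0.0500) / (7) = -0.7357;  v ← (1−ω)·1.0000 + ω·-0.7357 = -1.4300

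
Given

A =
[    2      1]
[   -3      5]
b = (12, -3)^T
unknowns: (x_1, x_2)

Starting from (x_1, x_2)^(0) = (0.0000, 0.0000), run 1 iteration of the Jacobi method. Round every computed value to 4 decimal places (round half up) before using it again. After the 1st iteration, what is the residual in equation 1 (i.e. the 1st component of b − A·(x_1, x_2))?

Iteration 1:
  x_1 = (12 - (1)·0.0000) / (2) = 6.0000
  x_2 = (-3 - (-3)·0.0000) / (5) = -0.6000
Residual b − A·x = (0.6000, 18.0000)

0.6000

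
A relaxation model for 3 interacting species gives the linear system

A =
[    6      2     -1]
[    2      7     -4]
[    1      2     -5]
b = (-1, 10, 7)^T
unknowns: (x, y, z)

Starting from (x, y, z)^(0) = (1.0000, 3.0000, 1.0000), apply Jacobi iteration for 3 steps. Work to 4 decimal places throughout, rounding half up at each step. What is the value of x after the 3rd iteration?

-0.8905

Iteration 1:
  x = (-1 - (2)·3.0000 - (-1)·1.0000) / (6) = -1.0000
  y = (10 - (2)·1.0000 - (-4)·1.0000) / (7) = 1.7143
  z = (7 - (1)·1.0000 - (2)·3.0000) / (-5) = 0.0000
Iteration 2:
  x = (-1 - (2)·1.7143 - (-1)·0.0000) / (6) = -0.7381
  y = (10 - (2)·-1.0000 - (-4)·0.0000) / (7) = 1.7143
  z = (7 - (1)·-1.0000 - (2)·1.7143) / (-5) = -0.9143
Iteration 3:
  x = (-1 - (2)·1.7143 - (-1)·-0.9143) / (6) = -0.8905
  y = (10 - (2)·-0.7381 - (-4)·-0.9143) / (7) = 1.1170
  z = (7 - (1)·-0.7381 - (2)·1.7143) / (-5) = -0.8619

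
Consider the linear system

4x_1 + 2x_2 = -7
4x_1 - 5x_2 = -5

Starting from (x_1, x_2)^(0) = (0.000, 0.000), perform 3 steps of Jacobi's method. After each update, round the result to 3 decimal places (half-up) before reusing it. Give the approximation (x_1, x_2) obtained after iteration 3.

Iteration 1:
  x_1 = (-7 - (2)·0.000) / (4) = -1.750
  x_2 = (-5 - (4)·0.000) / (-5) = 1.000
Iteration 2:
  x_1 = (-7 - (2)·1.000) / (4) = -2.250
  x_2 = (-5 - (4)·-1.750) / (-5) = -0.400
Iteration 3:
  x_1 = (-7 - (2)·-0.400) / (4) = -1.550
  x_2 = (-5 - (4)·-2.250) / (-5) = -0.800

(-1.550, -0.800)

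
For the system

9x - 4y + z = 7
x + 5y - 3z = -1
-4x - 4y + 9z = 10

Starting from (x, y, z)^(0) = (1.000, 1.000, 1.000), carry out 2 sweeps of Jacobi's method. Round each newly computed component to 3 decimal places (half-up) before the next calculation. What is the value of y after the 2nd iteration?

Iteration 1:
  x = (7 - (-4)·1.000 - (1)·1.000) / (9) = 1.111
  y = (-1 - (1)·1.000 - (-3)·1.000) / (5) = 0.200
  z = (10 - (-4)·1.000 - (-4)·1.000) / (9) = 2.000
Iteration 2:
  x = (7 - (-4)·0.200 - (1)·2.000) / (9) = 0.644
  y = (-1 - (1)·1.111 - (-3)·2.000) / (5) = 0.778
  z = (10 - (-4)·1.111 - (-4)·0.200) / (9) = 1.694

0.778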